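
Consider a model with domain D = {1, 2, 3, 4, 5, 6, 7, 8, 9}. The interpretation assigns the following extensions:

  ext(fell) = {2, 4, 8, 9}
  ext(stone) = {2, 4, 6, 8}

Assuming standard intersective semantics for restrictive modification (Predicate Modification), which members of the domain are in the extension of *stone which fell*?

{2, 4, 8}

⟦which fell⟧ = ⟦fell⟧ = {2, 4, 8, 9}
⟦stone⟧ = {2, 4, 6, 8}
… ∩ ⟦which fell⟧ = {2, 4, 6, 8} ∩ {2, 4, 8, 9} = {2, 4, 8}
So ⟦stone which fell⟧ = {2, 4, 8}.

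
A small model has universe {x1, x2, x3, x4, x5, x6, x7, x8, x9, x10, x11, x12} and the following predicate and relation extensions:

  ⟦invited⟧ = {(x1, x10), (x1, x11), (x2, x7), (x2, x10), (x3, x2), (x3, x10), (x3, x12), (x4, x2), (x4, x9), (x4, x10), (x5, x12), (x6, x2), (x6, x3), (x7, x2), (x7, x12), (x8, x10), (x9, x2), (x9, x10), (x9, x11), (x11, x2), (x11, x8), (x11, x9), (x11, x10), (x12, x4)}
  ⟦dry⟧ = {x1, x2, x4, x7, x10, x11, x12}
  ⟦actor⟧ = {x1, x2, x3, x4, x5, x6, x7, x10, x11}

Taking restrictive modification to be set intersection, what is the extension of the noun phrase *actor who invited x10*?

{x1, x2, x3, x4, x11}

⟦who invited x10⟧ = {x : ⟨x, x10⟩ ∈ ⟦invited⟧} = {x1, x2, x3, x4, x8, x9, x11}
⟦actor⟧ = {x1, x2, x3, x4, x5, x6, x7, x10, x11}
… ∩ ⟦who invited x10⟧ = {x1, x2, x3, x4, x5, x6, x7, x10, x11} ∩ {x1, x2, x3, x4, x8, x9, x11} = {x1, x2, x3, x4, x11}
So ⟦actor who invited x10⟧ = {x1, x2, x3, x4, x11}.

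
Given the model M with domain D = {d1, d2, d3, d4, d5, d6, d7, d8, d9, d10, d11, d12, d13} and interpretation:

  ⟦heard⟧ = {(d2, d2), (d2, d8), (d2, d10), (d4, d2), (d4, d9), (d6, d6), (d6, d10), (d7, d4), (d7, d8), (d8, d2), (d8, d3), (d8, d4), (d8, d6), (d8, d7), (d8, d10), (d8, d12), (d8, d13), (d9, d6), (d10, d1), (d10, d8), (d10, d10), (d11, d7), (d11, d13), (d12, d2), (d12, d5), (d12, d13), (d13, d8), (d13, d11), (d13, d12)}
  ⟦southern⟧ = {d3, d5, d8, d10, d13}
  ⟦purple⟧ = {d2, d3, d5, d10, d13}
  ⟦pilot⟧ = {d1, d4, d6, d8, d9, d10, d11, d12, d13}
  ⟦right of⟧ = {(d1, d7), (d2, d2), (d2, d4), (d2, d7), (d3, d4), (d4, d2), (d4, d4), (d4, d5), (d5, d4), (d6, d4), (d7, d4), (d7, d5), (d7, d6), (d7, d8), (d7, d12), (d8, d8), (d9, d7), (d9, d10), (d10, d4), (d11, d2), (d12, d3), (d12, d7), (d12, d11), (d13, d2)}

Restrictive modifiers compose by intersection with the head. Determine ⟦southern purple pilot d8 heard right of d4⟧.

⟦d8 heard⟧ = {x : ⟨d8, x⟩ ∈ ⟦heard⟧} = {d2, d3, d4, d6, d7, d10, d12, d13}
⟦right of d4⟧ = {x : ⟨x, d4⟩ ∈ ⟦right of⟧} = {d2, d3, d4, d5, d6, d7, d10}
⟦pilot⟧ = {d1, d4, d6, d8, d9, d10, d11, d12, d13}
… ∩ ⟦d8 heard⟧ = {d1, d4, d6, d8, d9, d10, d11, d12, d13} ∩ {d2, d3, d4, d6, d7, d10, d12, d13} = {d4, d6, d10, d12, d13}
… ∩ ⟦right of d4⟧ = {d4, d6, d10, d12, d13} ∩ {d2, d3, d4, d5, d6, d7, d10} = {d4, d6, d10}
… ∩ ⟦southern⟧ = {d4, d6, d10} ∩ {d3, d5, d8, d10, d13} = {d10}
… ∩ ⟦purple⟧ = {d10} ∩ {d2, d3, d5, d10, d13} = {d10}
So ⟦southern purple pilot d8 heard right of d4⟧ = {d10}.

{d10}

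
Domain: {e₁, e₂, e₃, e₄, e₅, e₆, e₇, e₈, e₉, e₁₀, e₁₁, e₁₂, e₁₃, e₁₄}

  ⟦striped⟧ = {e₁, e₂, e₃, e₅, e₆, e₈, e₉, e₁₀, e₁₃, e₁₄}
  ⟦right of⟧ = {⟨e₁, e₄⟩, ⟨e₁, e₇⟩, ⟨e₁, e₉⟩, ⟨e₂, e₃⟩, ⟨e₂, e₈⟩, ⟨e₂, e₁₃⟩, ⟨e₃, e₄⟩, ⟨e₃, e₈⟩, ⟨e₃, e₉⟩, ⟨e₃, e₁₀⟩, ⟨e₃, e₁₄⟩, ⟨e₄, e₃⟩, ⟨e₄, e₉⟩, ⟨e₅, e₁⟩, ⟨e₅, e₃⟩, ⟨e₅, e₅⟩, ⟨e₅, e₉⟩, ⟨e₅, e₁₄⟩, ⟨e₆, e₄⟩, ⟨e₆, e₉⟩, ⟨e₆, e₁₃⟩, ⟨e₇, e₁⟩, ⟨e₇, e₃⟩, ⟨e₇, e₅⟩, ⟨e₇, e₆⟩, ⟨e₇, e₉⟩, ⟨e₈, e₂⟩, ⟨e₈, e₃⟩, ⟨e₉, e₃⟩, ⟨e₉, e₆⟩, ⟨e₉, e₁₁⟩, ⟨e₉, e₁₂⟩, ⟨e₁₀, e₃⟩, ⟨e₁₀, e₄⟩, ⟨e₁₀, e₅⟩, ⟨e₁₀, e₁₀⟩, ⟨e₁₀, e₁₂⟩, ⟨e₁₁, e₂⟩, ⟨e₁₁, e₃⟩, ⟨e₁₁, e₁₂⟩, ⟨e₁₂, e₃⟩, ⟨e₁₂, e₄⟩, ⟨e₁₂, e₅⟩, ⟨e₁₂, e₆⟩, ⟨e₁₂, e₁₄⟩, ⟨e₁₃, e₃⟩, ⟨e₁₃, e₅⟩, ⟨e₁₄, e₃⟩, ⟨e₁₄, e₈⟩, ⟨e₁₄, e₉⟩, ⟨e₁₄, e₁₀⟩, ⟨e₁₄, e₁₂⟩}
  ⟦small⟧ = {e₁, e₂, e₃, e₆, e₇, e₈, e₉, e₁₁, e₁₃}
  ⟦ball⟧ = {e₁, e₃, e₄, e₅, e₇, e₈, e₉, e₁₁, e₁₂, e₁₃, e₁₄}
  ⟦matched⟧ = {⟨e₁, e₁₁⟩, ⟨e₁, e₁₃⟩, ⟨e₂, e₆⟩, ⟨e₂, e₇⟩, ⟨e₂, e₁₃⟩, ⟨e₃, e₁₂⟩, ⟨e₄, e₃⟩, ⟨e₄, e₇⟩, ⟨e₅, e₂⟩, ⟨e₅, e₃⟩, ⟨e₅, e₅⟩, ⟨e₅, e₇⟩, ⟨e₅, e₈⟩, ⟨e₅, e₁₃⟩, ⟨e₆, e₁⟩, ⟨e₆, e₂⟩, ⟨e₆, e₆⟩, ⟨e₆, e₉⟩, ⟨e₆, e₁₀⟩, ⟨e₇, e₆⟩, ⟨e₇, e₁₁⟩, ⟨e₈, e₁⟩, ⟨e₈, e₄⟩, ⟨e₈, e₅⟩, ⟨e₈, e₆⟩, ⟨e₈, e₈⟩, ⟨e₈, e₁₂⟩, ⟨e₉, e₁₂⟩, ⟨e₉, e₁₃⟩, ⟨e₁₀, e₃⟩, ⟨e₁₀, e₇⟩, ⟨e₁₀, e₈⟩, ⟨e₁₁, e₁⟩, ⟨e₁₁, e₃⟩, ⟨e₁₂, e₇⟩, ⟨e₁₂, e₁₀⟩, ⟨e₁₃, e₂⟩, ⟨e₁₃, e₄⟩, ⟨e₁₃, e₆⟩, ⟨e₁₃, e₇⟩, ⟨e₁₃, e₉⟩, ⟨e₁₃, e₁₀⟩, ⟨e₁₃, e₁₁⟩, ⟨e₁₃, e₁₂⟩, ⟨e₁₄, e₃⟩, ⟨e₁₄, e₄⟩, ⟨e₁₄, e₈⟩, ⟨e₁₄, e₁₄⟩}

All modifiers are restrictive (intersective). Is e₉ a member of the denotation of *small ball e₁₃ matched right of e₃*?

yes

⟦e₁₃ matched⟧ = {x : ⟨e₁₃, x⟩ ∈ ⟦matched⟧} = {e₂, e₄, e₆, e₇, e₉, e₁₀, e₁₁, e₁₂}
⟦right of e₃⟧ = {x : ⟨x, e₃⟩ ∈ ⟦right of⟧} = {e₂, e₄, e₅, e₇, e₈, e₉, e₁₀, e₁₁, e₁₂, e₁₃, e₁₄}
⟦ball⟧ = {e₁, e₃, e₄, e₅, e₇, e₈, e₉, e₁₁, e₁₂, e₁₃, e₁₄}
… ∩ ⟦e₁₃ matched⟧ = {e₁, e₃, e₄, e₅, e₇, e₈, e₉, e₁₁, e₁₂, e₁₃, e₁₄} ∩ {e₂, e₄, e₆, e₇, e₉, e₁₀, e₁₁, e₁₂} = {e₄, e₇, e₉, e₁₁, e₁₂}
… ∩ ⟦right of e₃⟧ = {e₄, e₇, e₉, e₁₁, e₁₂} ∩ {e₂, e₄, e₅, e₇, e₈, e₉, e₁₀, e₁₁, e₁₂, e₁₃, e₁₄} = {e₄, e₇, e₉, e₁₁, e₁₂}
… ∩ ⟦small⟧ = {e₄, e₇, e₉, e₁₁, e₁₂} ∩ {e₁, e₂, e₃, e₆, e₇, e₈, e₉, e₁₁, e₁₃} = {e₇, e₉, e₁₁}
⟦small ball e₁₃ matched right of e₃⟧ = {e₇, e₉, e₁₁}; e₉ ∈ this set.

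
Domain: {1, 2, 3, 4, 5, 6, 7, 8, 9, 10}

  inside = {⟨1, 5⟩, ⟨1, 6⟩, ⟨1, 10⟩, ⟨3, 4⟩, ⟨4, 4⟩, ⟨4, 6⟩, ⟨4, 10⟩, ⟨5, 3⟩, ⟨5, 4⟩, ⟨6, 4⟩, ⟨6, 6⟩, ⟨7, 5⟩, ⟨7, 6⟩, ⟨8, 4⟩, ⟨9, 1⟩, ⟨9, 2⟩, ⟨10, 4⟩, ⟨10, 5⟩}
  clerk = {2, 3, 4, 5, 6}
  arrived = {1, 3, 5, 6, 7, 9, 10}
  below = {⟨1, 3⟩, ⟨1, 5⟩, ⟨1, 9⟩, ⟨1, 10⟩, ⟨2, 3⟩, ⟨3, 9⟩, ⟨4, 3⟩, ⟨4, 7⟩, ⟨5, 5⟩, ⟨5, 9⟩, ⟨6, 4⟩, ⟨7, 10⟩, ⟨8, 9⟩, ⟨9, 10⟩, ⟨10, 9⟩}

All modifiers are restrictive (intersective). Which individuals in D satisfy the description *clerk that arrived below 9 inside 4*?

⟦that arrived⟧ = ⟦arrived⟧ = {1, 3, 5, 6, 7, 9, 10}
⟦below 9⟧ = {x : ⟨x, 9⟩ ∈ ⟦below⟧} = {1, 3, 5, 8, 10}
⟦inside 4⟧ = {x : ⟨x, 4⟩ ∈ ⟦inside⟧} = {3, 4, 5, 6, 8, 10}
⟦clerk⟧ = {2, 3, 4, 5, 6}
… ∩ ⟦that arrived⟧ = {2, 3, 4, 5, 6} ∩ {1, 3, 5, 6, 7, 9, 10} = {3, 5, 6}
… ∩ ⟦below 9⟧ = {3, 5, 6} ∩ {1, 3, 5, 8, 10} = {3, 5}
… ∩ ⟦inside 4⟧ = {3, 5} ∩ {3, 4, 5, 6, 8, 10} = {3, 5}
So ⟦clerk that arrived below 9 inside 4⟧ = {3, 5}.

{3, 5}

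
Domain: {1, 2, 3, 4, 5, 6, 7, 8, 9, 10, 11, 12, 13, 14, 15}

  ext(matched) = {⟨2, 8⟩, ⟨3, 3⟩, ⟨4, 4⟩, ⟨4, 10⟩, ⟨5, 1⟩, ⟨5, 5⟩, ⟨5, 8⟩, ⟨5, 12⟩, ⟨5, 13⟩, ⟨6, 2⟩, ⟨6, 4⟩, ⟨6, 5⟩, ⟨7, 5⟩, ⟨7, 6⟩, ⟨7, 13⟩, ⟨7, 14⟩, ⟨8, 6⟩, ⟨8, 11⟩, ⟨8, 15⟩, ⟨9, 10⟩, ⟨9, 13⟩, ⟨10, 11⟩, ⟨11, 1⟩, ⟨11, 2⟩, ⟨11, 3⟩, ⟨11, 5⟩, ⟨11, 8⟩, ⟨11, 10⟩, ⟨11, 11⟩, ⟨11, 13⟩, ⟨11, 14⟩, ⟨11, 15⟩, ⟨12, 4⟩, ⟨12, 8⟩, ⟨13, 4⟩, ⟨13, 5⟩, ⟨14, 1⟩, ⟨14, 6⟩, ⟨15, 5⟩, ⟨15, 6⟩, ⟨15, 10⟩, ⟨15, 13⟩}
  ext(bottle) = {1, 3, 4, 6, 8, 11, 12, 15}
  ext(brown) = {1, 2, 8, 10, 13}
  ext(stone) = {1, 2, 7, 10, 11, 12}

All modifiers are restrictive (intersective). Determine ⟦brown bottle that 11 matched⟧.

{1, 8}

⟦that 11 matched⟧ = {x : ⟨11, x⟩ ∈ ⟦matched⟧} = {1, 2, 3, 5, 8, 10, 11, 13, 14, 15}
⟦bottle⟧ = {1, 3, 4, 6, 8, 11, 12, 15}
… ∩ ⟦that 11 matched⟧ = {1, 3, 4, 6, 8, 11, 12, 15} ∩ {1, 2, 3, 5, 8, 10, 11, 13, 14, 15} = {1, 3, 8, 11, 15}
… ∩ ⟦brown⟧ = {1, 3, 8, 11, 15} ∩ {1, 2, 8, 10, 13} = {1, 8}
So ⟦brown bottle that 11 matched⟧ = {1, 8}.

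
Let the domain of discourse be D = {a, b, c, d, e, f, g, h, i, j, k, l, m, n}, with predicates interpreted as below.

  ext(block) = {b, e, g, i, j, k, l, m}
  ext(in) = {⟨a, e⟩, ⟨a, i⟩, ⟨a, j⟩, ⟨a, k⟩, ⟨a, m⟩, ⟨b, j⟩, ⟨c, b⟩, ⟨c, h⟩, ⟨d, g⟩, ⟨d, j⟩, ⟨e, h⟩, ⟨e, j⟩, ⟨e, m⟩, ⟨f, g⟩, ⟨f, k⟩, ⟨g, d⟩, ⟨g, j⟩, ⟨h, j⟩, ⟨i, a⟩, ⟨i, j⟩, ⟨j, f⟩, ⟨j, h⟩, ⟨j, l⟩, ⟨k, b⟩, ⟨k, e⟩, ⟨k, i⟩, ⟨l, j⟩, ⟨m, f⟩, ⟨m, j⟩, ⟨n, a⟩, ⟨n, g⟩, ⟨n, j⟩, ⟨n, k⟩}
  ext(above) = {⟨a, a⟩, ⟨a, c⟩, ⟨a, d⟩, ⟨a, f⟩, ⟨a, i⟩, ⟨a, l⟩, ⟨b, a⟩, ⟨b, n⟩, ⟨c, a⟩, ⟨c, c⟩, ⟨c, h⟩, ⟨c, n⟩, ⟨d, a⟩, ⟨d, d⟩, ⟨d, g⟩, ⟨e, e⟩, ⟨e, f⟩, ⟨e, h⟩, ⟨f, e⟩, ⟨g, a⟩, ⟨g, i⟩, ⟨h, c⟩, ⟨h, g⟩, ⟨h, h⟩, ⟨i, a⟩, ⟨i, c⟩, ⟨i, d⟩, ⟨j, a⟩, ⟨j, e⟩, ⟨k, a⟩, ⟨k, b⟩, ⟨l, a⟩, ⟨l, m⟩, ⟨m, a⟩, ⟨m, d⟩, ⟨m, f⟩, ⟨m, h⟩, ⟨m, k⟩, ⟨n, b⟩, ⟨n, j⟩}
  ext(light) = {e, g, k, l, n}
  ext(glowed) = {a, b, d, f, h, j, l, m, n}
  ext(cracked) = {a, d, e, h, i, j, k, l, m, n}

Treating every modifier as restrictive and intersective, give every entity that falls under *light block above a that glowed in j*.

⟦above a⟧ = {x : ⟨x, a⟩ ∈ ⟦above⟧} = {a, b, c, d, g, i, j, k, l, m}
⟦that glowed⟧ = ⟦glowed⟧ = {a, b, d, f, h, j, l, m, n}
⟦in j⟧ = {x : ⟨x, j⟩ ∈ ⟦in⟧} = {a, b, d, e, g, h, i, l, m, n}
⟦block⟧ = {b, e, g, i, j, k, l, m}
… ∩ ⟦above a⟧ = {b, e, g, i, j, k, l, m} ∩ {a, b, c, d, g, i, j, k, l, m} = {b, g, i, j, k, l, m}
… ∩ ⟦that glowed⟧ = {b, g, i, j, k, l, m} ∩ {a, b, d, f, h, j, l, m, n} = {b, j, l, m}
… ∩ ⟦in j⟧ = {b, j, l, m} ∩ {a, b, d, e, g, h, i, l, m, n} = {b, l, m}
… ∩ ⟦light⟧ = {b, l, m} ∩ {e, g, k, l, n} = {l}
So ⟦light block above a that glowed in j⟧ = {l}.

{l}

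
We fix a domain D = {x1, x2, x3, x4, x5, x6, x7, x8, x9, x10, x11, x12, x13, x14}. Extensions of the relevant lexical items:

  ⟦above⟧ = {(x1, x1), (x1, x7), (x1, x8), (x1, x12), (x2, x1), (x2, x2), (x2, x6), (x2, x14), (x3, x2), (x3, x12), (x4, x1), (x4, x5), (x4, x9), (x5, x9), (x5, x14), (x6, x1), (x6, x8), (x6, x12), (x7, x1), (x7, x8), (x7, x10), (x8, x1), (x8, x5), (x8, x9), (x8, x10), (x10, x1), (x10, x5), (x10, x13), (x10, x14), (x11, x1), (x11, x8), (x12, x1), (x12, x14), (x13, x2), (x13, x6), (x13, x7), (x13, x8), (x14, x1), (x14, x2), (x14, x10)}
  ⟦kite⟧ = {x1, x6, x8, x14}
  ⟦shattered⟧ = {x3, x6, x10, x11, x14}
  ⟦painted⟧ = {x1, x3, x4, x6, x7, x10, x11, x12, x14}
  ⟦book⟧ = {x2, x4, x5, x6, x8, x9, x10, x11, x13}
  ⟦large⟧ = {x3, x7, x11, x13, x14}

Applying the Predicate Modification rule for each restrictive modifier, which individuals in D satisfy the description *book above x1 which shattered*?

⟦above x1⟧ = {x : ⟨x, x1⟩ ∈ ⟦above⟧} = {x1, x2, x4, x6, x7, x8, x10, x11, x12, x14}
⟦which shattered⟧ = ⟦shattered⟧ = {x3, x6, x10, x11, x14}
⟦book⟧ = {x2, x4, x5, x6, x8, x9, x10, x11, x13}
… ∩ ⟦above x1⟧ = {x2, x4, x5, x6, x8, x9, x10, x11, x13} ∩ {x1, x2, x4, x6, x7, x8, x10, x11, x12, x14} = {x2, x4, x6, x8, x10, x11}
… ∩ ⟦which shattered⟧ = {x2, x4, x6, x8, x10, x11} ∩ {x3, x6, x10, x11, x14} = {x6, x10, x11}
So ⟦book above x1 which shattered⟧ = {x6, x10, x11}.

{x6, x10, x11}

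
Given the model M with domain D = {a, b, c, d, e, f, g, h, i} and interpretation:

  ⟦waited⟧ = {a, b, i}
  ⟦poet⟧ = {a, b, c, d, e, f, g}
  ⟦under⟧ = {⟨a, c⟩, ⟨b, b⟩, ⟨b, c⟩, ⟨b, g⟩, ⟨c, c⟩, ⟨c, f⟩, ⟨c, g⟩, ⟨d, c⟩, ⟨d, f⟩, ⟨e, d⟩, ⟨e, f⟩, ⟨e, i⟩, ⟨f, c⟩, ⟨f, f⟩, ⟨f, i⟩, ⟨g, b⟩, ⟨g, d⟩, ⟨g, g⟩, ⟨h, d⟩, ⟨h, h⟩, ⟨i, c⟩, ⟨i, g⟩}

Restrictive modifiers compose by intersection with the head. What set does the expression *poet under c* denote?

⟦under c⟧ = {x : ⟨x, c⟩ ∈ ⟦under⟧} = {a, b, c, d, f, i}
⟦poet⟧ = {a, b, c, d, e, f, g}
… ∩ ⟦under c⟧ = {a, b, c, d, e, f, g} ∩ {a, b, c, d, f, i} = {a, b, c, d, f}
So ⟦poet under c⟧ = {a, b, c, d, f}.

{a, b, c, d, f}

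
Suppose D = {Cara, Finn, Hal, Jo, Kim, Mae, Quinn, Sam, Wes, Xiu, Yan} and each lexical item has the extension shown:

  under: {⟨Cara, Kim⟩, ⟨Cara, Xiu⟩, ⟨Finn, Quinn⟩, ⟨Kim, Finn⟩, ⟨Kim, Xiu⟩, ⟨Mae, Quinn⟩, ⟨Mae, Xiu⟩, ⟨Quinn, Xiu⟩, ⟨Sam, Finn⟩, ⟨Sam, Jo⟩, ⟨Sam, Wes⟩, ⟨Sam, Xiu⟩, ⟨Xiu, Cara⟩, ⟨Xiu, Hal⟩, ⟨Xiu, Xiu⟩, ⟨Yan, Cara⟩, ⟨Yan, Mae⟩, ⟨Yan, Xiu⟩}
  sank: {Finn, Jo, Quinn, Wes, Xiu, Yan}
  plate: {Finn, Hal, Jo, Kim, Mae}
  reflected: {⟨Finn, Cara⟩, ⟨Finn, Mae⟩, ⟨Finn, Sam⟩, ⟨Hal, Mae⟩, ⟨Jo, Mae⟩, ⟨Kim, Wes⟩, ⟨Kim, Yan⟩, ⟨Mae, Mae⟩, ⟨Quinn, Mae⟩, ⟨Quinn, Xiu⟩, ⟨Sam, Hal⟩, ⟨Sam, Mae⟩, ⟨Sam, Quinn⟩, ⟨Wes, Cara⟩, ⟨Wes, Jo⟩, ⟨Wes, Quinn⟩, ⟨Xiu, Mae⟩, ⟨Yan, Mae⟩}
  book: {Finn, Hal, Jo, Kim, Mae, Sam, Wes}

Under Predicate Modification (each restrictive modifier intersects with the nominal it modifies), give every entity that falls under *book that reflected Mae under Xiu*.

⟦that reflected Mae⟧ = {x : ⟨x, Mae⟩ ∈ ⟦reflected⟧} = {Finn, Hal, Jo, Mae, Quinn, Sam, Xiu, Yan}
⟦under Xiu⟧ = {x : ⟨x, Xiu⟩ ∈ ⟦under⟧} = {Cara, Kim, Mae, Quinn, Sam, Xiu, Yan}
⟦book⟧ = {Finn, Hal, Jo, Kim, Mae, Sam, Wes}
… ∩ ⟦that reflected Mae⟧ = {Finn, Hal, Jo, Kim, Mae, Sam, Wes} ∩ {Finn, Hal, Jo, Mae, Quinn, Sam, Xiu, Yan} = {Finn, Hal, Jo, Mae, Sam}
… ∩ ⟦under Xiu⟧ = {Finn, Hal, Jo, Mae, Sam} ∩ {Cara, Kim, Mae, Quinn, Sam, Xiu, Yan} = {Mae, Sam}
So ⟦book that reflected Mae under Xiu⟧ = {Mae, Sam}.

{Mae, Sam}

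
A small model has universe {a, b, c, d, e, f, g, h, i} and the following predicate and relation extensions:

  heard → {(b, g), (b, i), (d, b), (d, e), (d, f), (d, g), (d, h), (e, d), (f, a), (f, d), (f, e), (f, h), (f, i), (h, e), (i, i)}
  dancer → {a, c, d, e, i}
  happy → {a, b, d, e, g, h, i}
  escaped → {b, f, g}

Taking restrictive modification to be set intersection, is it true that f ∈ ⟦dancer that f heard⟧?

no

⟦that f heard⟧ = {x : ⟨f, x⟩ ∈ ⟦heard⟧} = {a, d, e, h, i}
⟦dancer⟧ = {a, c, d, e, i}
… ∩ ⟦that f heard⟧ = {a, c, d, e, i} ∩ {a, d, e, h, i} = {a, d, e, i}
⟦dancer that f heard⟧ = {a, d, e, i}; f ∉ this set.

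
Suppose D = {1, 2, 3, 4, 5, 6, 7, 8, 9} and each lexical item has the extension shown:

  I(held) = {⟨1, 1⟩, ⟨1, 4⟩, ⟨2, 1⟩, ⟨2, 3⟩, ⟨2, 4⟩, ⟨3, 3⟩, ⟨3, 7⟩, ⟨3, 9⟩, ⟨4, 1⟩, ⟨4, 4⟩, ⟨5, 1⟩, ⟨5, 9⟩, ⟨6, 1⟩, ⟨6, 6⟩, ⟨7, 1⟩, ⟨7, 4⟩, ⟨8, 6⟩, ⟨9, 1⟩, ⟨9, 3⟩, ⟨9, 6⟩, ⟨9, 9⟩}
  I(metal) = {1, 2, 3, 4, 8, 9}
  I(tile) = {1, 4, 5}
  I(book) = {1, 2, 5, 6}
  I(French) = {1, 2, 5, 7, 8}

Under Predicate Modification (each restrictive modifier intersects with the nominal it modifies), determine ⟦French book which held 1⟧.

⟦which held 1⟧ = {x : ⟨x, 1⟩ ∈ ⟦held⟧} = {1, 2, 4, 5, 6, 7, 9}
⟦book⟧ = {1, 2, 5, 6}
… ∩ ⟦which held 1⟧ = {1, 2, 5, 6} ∩ {1, 2, 4, 5, 6, 7, 9} = {1, 2, 5, 6}
… ∩ ⟦French⟧ = {1, 2, 5, 6} ∩ {1, 2, 5, 7, 8} = {1, 2, 5}
So ⟦French book which held 1⟧ = {1, 2, 5}.

{1, 2, 5}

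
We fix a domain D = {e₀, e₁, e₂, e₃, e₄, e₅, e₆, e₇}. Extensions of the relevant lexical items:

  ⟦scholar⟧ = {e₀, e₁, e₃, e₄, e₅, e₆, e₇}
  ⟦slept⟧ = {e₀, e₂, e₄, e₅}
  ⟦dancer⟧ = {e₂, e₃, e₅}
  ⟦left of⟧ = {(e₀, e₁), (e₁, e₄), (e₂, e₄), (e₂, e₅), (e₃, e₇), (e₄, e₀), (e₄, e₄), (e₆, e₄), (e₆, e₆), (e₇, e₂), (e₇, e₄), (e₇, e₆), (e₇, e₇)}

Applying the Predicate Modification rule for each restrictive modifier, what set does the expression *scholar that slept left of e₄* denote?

{e₄}

⟦that slept⟧ = ⟦slept⟧ = {e₀, e₂, e₄, e₅}
⟦left of e₄⟧ = {x : ⟨x, e₄⟩ ∈ ⟦left of⟧} = {e₁, e₂, e₄, e₆, e₇}
⟦scholar⟧ = {e₀, e₁, e₃, e₄, e₅, e₆, e₇}
… ∩ ⟦that slept⟧ = {e₀, e₁, e₃, e₄, e₅, e₆, e₇} ∩ {e₀, e₂, e₄, e₅} = {e₀, e₄, e₅}
… ∩ ⟦left of e₄⟧ = {e₀, e₄, e₅} ∩ {e₁, e₂, e₄, e₆, e₇} = {e₄}
So ⟦scholar that slept left of e₄⟧ = {e₄}.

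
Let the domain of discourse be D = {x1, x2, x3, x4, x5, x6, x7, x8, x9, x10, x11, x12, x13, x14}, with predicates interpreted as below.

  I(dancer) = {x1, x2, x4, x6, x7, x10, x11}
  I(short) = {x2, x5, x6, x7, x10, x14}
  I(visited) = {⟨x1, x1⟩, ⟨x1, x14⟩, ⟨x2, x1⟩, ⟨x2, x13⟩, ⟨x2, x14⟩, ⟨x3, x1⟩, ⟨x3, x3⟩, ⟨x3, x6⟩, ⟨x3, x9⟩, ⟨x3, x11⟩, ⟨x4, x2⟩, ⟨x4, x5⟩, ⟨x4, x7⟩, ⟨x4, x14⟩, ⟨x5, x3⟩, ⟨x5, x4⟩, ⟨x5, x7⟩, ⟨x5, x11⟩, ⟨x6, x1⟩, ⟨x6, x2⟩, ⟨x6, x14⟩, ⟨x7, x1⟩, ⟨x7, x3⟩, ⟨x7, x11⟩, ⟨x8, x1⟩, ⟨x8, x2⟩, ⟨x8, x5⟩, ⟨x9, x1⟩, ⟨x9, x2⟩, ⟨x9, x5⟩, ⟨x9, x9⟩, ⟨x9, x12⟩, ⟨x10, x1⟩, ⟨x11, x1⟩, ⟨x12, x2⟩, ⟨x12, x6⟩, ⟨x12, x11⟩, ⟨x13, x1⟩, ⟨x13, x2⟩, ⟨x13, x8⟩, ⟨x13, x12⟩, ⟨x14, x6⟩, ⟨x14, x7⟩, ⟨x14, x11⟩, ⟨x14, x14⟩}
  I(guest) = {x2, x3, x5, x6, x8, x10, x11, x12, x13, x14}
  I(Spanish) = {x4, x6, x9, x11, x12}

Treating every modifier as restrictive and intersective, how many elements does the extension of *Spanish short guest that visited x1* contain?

⟦that visited x1⟧ = {x : ⟨x, x1⟩ ∈ ⟦visited⟧} = {x1, x2, x3, x6, x7, x8, x9, x10, x11, x13}
⟦guest⟧ = {x2, x3, x5, x6, x8, x10, x11, x12, x13, x14}
… ∩ ⟦that visited x1⟧ = {x2, x3, x5, x6, x8, x10, x11, x12, x13, x14} ∩ {x1, x2, x3, x6, x7, x8, x9, x10, x11, x13} = {x2, x3, x6, x8, x10, x11, x13}
… ∩ ⟦Spanish⟧ = {x2, x3, x6, x8, x10, x11, x13} ∩ {x4, x6, x9, x11, x12} = {x6, x11}
… ∩ ⟦short⟧ = {x6, x11} ∩ {x2, x5, x6, x7, x10, x14} = {x6}
⟦Spanish short guest that visited x1⟧ = {x6}, so the cardinality is 1.

1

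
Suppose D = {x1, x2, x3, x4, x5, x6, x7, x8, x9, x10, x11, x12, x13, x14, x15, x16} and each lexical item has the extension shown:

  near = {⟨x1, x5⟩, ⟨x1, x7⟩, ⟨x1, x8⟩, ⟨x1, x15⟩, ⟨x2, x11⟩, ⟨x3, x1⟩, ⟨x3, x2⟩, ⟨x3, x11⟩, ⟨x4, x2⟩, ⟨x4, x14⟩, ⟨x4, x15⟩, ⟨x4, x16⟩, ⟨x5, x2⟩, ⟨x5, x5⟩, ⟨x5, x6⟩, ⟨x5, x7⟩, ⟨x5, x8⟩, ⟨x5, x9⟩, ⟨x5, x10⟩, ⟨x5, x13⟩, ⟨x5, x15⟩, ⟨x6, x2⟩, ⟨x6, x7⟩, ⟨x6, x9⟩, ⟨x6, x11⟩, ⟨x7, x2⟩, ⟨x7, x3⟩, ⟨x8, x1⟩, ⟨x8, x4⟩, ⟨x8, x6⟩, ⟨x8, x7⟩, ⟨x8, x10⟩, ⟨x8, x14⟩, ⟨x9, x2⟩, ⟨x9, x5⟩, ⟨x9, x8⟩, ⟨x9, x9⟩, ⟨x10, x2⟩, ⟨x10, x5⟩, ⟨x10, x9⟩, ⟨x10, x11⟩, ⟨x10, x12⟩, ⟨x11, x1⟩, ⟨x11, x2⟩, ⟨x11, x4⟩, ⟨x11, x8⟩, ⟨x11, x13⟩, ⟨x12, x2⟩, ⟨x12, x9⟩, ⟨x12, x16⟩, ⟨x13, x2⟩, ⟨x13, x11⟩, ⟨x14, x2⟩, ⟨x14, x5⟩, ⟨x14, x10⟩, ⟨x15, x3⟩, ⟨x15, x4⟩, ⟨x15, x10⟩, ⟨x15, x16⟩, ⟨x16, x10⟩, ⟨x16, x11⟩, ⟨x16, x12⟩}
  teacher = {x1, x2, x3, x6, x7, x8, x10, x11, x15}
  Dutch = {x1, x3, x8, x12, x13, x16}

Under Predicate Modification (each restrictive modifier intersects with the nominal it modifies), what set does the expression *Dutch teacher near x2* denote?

⟦near x2⟧ = {x : ⟨x, x2⟩ ∈ ⟦near⟧} = {x3, x4, x5, x6, x7, x9, x10, x11, x12, x13, x14}
⟦teacher⟧ = {x1, x2, x3, x6, x7, x8, x10, x11, x15}
… ∩ ⟦near x2⟧ = {x1, x2, x3, x6, x7, x8, x10, x11, x15} ∩ {x3, x4, x5, x6, x7, x9, x10, x11, x12, x13, x14} = {x3, x6, x7, x10, x11}
… ∩ ⟦Dutch⟧ = {x3, x6, x7, x10, x11} ∩ {x1, x3, x8, x12, x13, x16} = {x3}
So ⟦Dutch teacher near x2⟧ = {x3}.

{x3}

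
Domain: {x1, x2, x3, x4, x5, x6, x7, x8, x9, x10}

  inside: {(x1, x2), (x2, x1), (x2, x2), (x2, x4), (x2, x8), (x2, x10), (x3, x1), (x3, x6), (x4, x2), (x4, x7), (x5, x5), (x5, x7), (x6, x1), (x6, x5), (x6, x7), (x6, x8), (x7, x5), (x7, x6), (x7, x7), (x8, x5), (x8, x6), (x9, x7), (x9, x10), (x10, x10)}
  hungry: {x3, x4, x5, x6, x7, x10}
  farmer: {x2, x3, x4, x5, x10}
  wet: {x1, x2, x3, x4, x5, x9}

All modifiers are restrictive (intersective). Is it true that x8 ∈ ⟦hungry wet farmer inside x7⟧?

⟦inside x7⟧ = {x : ⟨x, x7⟩ ∈ ⟦inside⟧} = {x4, x5, x6, x7, x9}
⟦farmer⟧ = {x2, x3, x4, x5, x10}
… ∩ ⟦inside x7⟧ = {x2, x3, x4, x5, x10} ∩ {x4, x5, x6, x7, x9} = {x4, x5}
… ∩ ⟦hungry⟧ = {x4, x5} ∩ {x3, x4, x5, x6, x7, x10} = {x4, x5}
… ∩ ⟦wet⟧ = {x4, x5} ∩ {x1, x2, x3, x4, x5, x9} = {x4, x5}
⟦hungry wet farmer inside x7⟧ = {x4, x5}; x8 ∉ this set.

no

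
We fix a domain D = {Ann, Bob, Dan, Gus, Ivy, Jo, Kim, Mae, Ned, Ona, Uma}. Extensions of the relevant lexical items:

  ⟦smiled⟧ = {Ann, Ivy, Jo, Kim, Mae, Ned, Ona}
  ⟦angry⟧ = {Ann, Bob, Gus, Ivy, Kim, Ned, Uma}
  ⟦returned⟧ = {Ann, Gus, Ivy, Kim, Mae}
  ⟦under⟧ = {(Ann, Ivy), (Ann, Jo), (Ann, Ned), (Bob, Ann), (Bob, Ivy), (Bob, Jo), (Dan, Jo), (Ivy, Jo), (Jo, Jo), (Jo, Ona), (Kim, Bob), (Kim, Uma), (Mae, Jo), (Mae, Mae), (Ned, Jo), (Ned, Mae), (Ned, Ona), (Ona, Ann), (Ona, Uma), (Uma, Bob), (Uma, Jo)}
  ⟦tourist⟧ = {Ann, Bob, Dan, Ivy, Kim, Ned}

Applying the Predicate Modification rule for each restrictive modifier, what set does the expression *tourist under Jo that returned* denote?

{Ann, Ivy}

⟦under Jo⟧ = {x : ⟨x, Jo⟩ ∈ ⟦under⟧} = {Ann, Bob, Dan, Ivy, Jo, Mae, Ned, Uma}
⟦that returned⟧ = ⟦returned⟧ = {Ann, Gus, Ivy, Kim, Mae}
⟦tourist⟧ = {Ann, Bob, Dan, Ivy, Kim, Ned}
… ∩ ⟦under Jo⟧ = {Ann, Bob, Dan, Ivy, Kim, Ned} ∩ {Ann, Bob, Dan, Ivy, Jo, Mae, Ned, Uma} = {Ann, Bob, Dan, Ivy, Ned}
… ∩ ⟦that returned⟧ = {Ann, Bob, Dan, Ivy, Ned} ∩ {Ann, Gus, Ivy, Kim, Mae} = {Ann, Ivy}
So ⟦tourist under Jo that returned⟧ = {Ann, Ivy}.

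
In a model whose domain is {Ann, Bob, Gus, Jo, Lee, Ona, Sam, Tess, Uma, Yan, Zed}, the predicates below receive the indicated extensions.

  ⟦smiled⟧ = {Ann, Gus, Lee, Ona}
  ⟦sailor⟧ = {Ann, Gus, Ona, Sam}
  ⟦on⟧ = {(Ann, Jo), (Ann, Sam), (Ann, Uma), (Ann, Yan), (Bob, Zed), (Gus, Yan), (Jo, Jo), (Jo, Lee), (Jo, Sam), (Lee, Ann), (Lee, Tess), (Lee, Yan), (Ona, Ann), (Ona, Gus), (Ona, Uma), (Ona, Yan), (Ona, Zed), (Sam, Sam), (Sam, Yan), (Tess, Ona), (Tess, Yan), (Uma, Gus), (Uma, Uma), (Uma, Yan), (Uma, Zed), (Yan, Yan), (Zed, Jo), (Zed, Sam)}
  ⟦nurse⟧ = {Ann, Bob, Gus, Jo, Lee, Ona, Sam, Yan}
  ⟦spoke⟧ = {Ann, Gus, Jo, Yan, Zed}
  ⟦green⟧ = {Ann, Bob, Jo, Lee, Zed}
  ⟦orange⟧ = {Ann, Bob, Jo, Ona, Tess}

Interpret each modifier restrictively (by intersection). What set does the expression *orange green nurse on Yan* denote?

{Ann}

⟦on Yan⟧ = {x : ⟨x, Yan⟩ ∈ ⟦on⟧} = {Ann, Gus, Lee, Ona, Sam, Tess, Uma, Yan}
⟦nurse⟧ = {Ann, Bob, Gus, Jo, Lee, Ona, Sam, Yan}
… ∩ ⟦on Yan⟧ = {Ann, Bob, Gus, Jo, Lee, Ona, Sam, Yan} ∩ {Ann, Gus, Lee, Ona, Sam, Tess, Uma, Yan} = {Ann, Gus, Lee, Ona, Sam, Yan}
… ∩ ⟦orange⟧ = {Ann, Gus, Lee, Ona, Sam, Yan} ∩ {Ann, Bob, Jo, Ona, Tess} = {Ann, Ona}
… ∩ ⟦green⟧ = {Ann, Ona} ∩ {Ann, Bob, Jo, Lee, Zed} = {Ann}
So ⟦orange green nurse on Yan⟧ = {Ann}.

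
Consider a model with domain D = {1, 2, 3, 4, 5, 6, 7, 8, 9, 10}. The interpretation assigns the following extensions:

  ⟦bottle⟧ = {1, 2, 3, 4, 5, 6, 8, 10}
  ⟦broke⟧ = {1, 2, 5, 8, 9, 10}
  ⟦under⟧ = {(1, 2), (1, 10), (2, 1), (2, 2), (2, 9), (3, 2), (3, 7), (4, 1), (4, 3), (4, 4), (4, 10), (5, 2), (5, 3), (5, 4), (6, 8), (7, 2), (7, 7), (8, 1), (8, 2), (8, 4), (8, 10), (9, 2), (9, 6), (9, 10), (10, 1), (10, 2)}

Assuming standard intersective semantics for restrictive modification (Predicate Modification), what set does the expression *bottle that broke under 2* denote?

{1, 2, 5, 8, 10}

⟦that broke⟧ = ⟦broke⟧ = {1, 2, 5, 8, 9, 10}
⟦under 2⟧ = {x : ⟨x, 2⟩ ∈ ⟦under⟧} = {1, 2, 3, 5, 7, 8, 9, 10}
⟦bottle⟧ = {1, 2, 3, 4, 5, 6, 8, 10}
… ∩ ⟦that broke⟧ = {1, 2, 3, 4, 5, 6, 8, 10} ∩ {1, 2, 5, 8, 9, 10} = {1, 2, 5, 8, 10}
… ∩ ⟦under 2⟧ = {1, 2, 5, 8, 10} ∩ {1, 2, 3, 5, 7, 8, 9, 10} = {1, 2, 5, 8, 10}
So ⟦bottle that broke under 2⟧ = {1, 2, 5, 8, 10}.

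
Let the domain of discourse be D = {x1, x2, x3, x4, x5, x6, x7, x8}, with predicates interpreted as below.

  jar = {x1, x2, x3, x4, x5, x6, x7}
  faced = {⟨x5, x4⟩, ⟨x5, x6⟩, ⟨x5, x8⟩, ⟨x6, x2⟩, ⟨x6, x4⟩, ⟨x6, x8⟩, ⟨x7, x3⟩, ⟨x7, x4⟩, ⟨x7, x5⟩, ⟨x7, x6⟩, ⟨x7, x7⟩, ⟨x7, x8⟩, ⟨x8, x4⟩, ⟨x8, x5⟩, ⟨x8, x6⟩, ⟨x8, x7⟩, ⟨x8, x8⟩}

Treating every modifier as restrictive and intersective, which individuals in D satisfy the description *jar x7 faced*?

{x3, x4, x5, x6, x7}

⟦x7 faced⟧ = {x : ⟨x7, x⟩ ∈ ⟦faced⟧} = {x3, x4, x5, x6, x7, x8}
⟦jar⟧ = {x1, x2, x3, x4, x5, x6, x7}
… ∩ ⟦x7 faced⟧ = {x1, x2, x3, x4, x5, x6, x7} ∩ {x3, x4, x5, x6, x7, x8} = {x3, x4, x5, x6, x7}
So ⟦jar x7 faced⟧ = {x3, x4, x5, x6, x7}.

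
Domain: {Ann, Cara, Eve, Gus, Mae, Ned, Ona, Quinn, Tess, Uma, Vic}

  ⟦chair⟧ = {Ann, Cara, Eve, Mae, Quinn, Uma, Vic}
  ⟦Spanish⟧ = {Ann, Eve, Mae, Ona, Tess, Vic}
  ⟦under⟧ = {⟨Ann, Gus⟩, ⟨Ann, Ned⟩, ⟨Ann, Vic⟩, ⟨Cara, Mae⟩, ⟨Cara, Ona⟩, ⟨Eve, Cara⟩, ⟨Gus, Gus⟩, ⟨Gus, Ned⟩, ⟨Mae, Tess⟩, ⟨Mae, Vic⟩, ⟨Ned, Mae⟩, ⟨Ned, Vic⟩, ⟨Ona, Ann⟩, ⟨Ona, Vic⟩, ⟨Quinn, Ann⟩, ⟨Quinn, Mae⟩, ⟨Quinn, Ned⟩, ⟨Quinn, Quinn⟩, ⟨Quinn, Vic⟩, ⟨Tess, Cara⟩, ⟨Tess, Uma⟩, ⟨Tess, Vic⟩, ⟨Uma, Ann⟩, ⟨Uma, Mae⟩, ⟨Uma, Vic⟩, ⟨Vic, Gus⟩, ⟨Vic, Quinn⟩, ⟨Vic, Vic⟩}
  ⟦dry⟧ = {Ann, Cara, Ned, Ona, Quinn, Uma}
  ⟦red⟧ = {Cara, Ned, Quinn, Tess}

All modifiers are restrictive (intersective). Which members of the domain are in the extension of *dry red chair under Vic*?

⟦under Vic⟧ = {x : ⟨x, Vic⟩ ∈ ⟦under⟧} = {Ann, Mae, Ned, Ona, Quinn, Tess, Uma, Vic}
⟦chair⟧ = {Ann, Cara, Eve, Mae, Quinn, Uma, Vic}
… ∩ ⟦under Vic⟧ = {Ann, Cara, Eve, Mae, Quinn, Uma, Vic} ∩ {Ann, Mae, Ned, Ona, Quinn, Tess, Uma, Vic} = {Ann, Mae, Quinn, Uma, Vic}
… ∩ ⟦dry⟧ = {Ann, Mae, Quinn, Uma, Vic} ∩ {Ann, Cara, Ned, Ona, Quinn, Uma} = {Ann, Quinn, Uma}
… ∩ ⟦red⟧ = {Ann, Quinn, Uma} ∩ {Cara, Ned, Quinn, Tess} = {Quinn}
So ⟦dry red chair under Vic⟧ = {Quinn}.

{Quinn}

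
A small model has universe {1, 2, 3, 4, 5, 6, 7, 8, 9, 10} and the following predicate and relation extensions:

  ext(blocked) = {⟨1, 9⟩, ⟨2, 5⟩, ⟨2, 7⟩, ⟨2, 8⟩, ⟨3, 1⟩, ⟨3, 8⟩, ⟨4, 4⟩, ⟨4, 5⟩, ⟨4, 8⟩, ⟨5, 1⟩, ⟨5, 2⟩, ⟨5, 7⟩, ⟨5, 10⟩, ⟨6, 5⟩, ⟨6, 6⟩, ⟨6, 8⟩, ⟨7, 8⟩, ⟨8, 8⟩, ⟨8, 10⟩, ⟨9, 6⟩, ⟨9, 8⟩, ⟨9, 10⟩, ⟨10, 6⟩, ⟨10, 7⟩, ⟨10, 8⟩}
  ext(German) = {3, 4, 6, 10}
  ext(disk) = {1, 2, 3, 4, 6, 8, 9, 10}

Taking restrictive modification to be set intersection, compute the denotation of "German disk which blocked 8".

{3, 4, 6, 10}

⟦which blocked 8⟧ = {x : ⟨x, 8⟩ ∈ ⟦blocked⟧} = {2, 3, 4, 6, 7, 8, 9, 10}
⟦disk⟧ = {1, 2, 3, 4, 6, 8, 9, 10}
… ∩ ⟦which blocked 8⟧ = {1, 2, 3, 4, 6, 8, 9, 10} ∩ {2, 3, 4, 6, 7, 8, 9, 10} = {2, 3, 4, 6, 8, 9, 10}
… ∩ ⟦German⟧ = {2, 3, 4, 6, 8, 9, 10} ∩ {3, 4, 6, 10} = {3, 4, 6, 10}
So ⟦German disk which blocked 8⟧ = {3, 4, 6, 10}.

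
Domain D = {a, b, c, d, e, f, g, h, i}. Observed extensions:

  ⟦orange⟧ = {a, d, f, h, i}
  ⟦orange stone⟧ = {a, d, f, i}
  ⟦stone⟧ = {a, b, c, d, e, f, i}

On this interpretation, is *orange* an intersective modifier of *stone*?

yes

⟦orange⟧ ∩ ⟦stone⟧ = {a, d, f, h, i} ∩ {a, b, c, d, e, f, i} = {a, d, f, i}
Observed ⟦orange stone⟧ = {a, d, f, i}.
These coincide, so the modifier is intersective here.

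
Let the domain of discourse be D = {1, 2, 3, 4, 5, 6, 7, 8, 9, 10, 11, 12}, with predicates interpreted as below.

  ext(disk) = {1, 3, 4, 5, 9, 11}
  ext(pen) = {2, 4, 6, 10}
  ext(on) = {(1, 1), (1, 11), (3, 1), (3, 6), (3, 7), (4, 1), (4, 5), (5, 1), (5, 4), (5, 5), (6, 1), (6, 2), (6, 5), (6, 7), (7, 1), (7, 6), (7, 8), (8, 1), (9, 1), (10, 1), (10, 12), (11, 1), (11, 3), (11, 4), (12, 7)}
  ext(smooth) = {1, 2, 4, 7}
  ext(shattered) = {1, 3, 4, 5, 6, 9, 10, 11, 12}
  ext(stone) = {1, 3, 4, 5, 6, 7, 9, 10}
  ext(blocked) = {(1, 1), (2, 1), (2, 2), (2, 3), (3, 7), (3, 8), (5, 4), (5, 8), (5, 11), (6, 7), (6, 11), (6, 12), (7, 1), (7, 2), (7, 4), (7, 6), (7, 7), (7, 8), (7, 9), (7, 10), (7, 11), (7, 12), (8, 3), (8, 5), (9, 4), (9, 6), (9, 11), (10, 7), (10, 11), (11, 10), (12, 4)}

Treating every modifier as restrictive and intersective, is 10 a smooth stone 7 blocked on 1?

⟦7 blocked⟧ = {x : ⟨7, x⟩ ∈ ⟦blocked⟧} = {1, 2, 4, 6, 7, 8, 9, 10, 11, 12}
⟦on 1⟧ = {x : ⟨x, 1⟩ ∈ ⟦on⟧} = {1, 3, 4, 5, 6, 7, 8, 9, 10, 11}
⟦stone⟧ = {1, 3, 4, 5, 6, 7, 9, 10}
… ∩ ⟦7 blocked⟧ = {1, 3, 4, 5, 6, 7, 9, 10} ∩ {1, 2, 4, 6, 7, 8, 9, 10, 11, 12} = {1, 4, 6, 7, 9, 10}
… ∩ ⟦on 1⟧ = {1, 4, 6, 7, 9, 10} ∩ {1, 3, 4, 5, 6, 7, 8, 9, 10, 11} = {1, 4, 6, 7, 9, 10}
… ∩ ⟦smooth⟧ = {1, 4, 6, 7, 9, 10} ∩ {1, 2, 4, 7} = {1, 4, 7}
⟦smooth stone 7 blocked on 1⟧ = {1, 4, 7}; 10 ∉ this set.

no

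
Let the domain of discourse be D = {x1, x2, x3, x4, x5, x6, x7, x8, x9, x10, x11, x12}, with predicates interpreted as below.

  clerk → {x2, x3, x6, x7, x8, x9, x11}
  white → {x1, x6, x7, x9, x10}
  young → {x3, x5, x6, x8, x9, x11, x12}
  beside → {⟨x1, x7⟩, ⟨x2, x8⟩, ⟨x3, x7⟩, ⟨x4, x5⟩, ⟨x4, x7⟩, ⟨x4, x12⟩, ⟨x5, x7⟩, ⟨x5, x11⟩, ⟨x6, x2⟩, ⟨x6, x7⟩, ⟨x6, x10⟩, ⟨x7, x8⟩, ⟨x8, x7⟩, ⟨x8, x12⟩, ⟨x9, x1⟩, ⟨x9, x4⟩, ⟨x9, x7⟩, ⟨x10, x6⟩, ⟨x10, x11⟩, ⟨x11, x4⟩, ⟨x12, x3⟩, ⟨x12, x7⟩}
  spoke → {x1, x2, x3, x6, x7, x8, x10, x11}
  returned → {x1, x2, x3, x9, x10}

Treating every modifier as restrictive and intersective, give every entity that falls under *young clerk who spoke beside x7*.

⟦who spoke⟧ = ⟦spoke⟧ = {x1, x2, x3, x6, x7, x8, x10, x11}
⟦beside x7⟧ = {x : ⟨x, x7⟩ ∈ ⟦beside⟧} = {x1, x3, x4, x5, x6, x8, x9, x12}
⟦clerk⟧ = {x2, x3, x6, x7, x8, x9, x11}
… ∩ ⟦who spoke⟧ = {x2, x3, x6, x7, x8, x9, x11} ∩ {x1, x2, x3, x6, x7, x8, x10, x11} = {x2, x3, x6, x7, x8, x11}
… ∩ ⟦beside x7⟧ = {x2, x3, x6, x7, x8, x11} ∩ {x1, x3, x4, x5, x6, x8, x9, x12} = {x3, x6, x8}
… ∩ ⟦young⟧ = {x3, x6, x8} ∩ {x3, x5, x6, x8, x9, x11, x12} = {x3, x6, x8}
So ⟦young clerk who spoke beside x7⟧ = {x3, x6, x8}.

{x3, x6, x8}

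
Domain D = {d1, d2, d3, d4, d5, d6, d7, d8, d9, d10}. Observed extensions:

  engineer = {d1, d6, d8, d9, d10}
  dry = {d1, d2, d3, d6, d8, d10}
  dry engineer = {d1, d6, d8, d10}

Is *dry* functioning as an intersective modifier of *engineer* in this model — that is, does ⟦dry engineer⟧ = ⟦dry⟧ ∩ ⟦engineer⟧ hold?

⟦dry⟧ ∩ ⟦engineer⟧ = {d1, d2, d3, d6, d8, d10} ∩ {d1, d6, d8, d9, d10} = {d1, d6, d8, d10}
Observed ⟦dry engineer⟧ = {d1, d6, d8, d10}.
These coincide, so the modifier is intersective here.

yes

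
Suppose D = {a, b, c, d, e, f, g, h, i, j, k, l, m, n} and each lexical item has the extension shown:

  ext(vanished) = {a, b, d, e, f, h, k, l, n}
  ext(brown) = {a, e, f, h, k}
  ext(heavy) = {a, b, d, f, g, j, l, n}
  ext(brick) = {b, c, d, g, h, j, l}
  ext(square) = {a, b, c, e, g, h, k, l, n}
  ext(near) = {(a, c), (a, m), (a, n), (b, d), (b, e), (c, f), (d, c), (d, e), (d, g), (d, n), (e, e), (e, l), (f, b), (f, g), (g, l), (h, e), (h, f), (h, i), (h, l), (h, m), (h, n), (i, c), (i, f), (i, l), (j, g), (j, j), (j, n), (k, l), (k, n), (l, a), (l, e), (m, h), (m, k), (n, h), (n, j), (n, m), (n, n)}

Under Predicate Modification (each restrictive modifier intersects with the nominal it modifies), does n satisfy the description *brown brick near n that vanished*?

⟦near n⟧ = {x : ⟨x, n⟩ ∈ ⟦near⟧} = {a, d, h, j, k, n}
⟦that vanished⟧ = ⟦vanished⟧ = {a, b, d, e, f, h, k, l, n}
⟦brick⟧ = {b, c, d, g, h, j, l}
… ∩ ⟦near n⟧ = {b, c, d, g, h, j, l} ∩ {a, d, h, j, k, n} = {d, h, j}
… ∩ ⟦that vanished⟧ = {d, h, j} ∩ {a, b, d, e, f, h, k, l, n} = {d, h}
… ∩ ⟦brown⟧ = {d, h} ∩ {a, e, f, h, k} = {h}
⟦brown brick near n that vanished⟧ = {h}; n ∉ this set.

no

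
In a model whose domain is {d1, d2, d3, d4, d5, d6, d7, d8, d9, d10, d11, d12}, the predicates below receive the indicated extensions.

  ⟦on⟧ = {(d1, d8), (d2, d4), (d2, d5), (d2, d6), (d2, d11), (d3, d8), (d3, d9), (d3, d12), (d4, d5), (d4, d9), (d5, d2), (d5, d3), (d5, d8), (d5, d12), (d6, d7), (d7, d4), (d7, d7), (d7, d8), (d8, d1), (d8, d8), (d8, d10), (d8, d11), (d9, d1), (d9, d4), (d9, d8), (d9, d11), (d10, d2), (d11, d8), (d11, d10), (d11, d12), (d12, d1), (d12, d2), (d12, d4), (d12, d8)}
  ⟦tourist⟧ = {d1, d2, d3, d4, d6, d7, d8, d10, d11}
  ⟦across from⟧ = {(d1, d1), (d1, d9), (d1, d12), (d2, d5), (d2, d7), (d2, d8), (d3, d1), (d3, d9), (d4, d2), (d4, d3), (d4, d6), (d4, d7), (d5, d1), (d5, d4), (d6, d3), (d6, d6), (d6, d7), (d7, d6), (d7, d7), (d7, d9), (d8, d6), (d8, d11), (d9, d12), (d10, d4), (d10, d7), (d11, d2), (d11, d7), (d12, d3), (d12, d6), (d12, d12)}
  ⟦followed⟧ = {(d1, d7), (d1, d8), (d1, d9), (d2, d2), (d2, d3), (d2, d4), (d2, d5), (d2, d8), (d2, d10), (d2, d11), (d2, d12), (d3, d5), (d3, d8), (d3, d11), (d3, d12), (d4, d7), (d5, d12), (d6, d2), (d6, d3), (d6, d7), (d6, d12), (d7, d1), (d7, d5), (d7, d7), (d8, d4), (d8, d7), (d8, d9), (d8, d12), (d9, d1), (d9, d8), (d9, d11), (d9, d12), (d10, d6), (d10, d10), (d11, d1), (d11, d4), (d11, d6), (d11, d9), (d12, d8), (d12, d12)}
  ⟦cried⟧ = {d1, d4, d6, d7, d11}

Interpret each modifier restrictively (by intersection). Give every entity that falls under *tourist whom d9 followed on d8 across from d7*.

{d11}

⟦whom d9 followed⟧ = {x : ⟨d9, x⟩ ∈ ⟦followed⟧} = {d1, d8, d11, d12}
⟦on d8⟧ = {x : ⟨x, d8⟩ ∈ ⟦on⟧} = {d1, d3, d5, d7, d8, d9, d11, d12}
⟦across from d7⟧ = {x : ⟨x, d7⟩ ∈ ⟦across from⟧} = {d2, d4, d6, d7, d10, d11}
⟦tourist⟧ = {d1, d2, d3, d4, d6, d7, d8, d10, d11}
… ∩ ⟦whom d9 followed⟧ = {d1, d2, d3, d4, d6, d7, d8, d10, d11} ∩ {d1, d8, d11, d12} = {d1, d8, d11}
… ∩ ⟦on d8⟧ = {d1, d8, d11} ∩ {d1, d3, d5, d7, d8, d9, d11, d12} = {d1, d8, d11}
… ∩ ⟦across from d7⟧ = {d1, d8, d11} ∩ {d2, d4, d6, d7, d10, d11} = {d11}
So ⟦tourist whom d9 followed on d8 across from d7⟧ = {d11}.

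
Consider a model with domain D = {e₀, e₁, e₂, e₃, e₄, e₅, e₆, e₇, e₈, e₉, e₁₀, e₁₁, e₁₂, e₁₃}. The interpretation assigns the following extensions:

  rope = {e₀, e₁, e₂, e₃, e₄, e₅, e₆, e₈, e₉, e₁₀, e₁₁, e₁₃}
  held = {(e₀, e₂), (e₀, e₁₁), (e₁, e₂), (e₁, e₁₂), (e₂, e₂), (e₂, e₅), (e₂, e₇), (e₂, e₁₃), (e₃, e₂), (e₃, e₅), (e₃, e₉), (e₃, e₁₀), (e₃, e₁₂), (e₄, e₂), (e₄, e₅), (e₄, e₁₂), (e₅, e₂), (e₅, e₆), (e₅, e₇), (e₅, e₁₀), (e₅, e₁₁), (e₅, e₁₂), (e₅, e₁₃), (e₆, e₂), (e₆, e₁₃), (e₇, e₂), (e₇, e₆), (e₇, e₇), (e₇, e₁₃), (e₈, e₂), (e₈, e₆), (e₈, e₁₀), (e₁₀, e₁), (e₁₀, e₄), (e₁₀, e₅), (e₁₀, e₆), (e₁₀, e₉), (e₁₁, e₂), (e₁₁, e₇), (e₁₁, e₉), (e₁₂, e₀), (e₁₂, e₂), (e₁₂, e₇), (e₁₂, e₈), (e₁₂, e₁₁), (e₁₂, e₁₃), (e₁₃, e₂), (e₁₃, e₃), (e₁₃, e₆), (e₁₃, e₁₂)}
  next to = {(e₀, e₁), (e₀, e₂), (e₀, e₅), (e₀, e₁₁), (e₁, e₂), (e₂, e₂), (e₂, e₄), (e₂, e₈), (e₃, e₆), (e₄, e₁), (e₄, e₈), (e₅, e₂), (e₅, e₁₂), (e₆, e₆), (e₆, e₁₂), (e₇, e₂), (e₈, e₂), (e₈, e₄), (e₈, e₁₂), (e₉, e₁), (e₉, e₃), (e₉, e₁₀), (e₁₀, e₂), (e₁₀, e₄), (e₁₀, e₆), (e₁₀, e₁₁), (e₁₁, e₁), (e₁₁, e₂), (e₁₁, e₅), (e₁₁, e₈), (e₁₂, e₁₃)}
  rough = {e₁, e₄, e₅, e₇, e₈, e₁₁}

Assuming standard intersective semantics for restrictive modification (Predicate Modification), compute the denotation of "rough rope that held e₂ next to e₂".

⟦that held e₂⟧ = {x : ⟨x, e₂⟩ ∈ ⟦held⟧} = {e₀, e₁, e₂, e₃, e₄, e₅, e₆, e₇, e₈, e₁₁, e₁₂, e₁₃}
⟦next to e₂⟧ = {x : ⟨x, e₂⟩ ∈ ⟦next to⟧} = {e₀, e₁, e₂, e₅, e₇, e₈, e₁₀, e₁₁}
⟦rope⟧ = {e₀, e₁, e₂, e₃, e₄, e₅, e₆, e₈, e₉, e₁₀, e₁₁, e₁₃}
… ∩ ⟦that held e₂⟧ = {e₀, e₁, e₂, e₃, e₄, e₅, e₆, e₈, e₉, e₁₀, e₁₁, e₁₃} ∩ {e₀, e₁, e₂, e₃, e₄, e₅, e₆, e₇, e₈, e₁₁, e₁₂, e₁₃} = {e₀, e₁, e₂, e₃, e₄, e₅, e₆, e₈, e₁₁, e₁₃}
… ∩ ⟦next to e₂⟧ = {e₀, e₁, e₂, e₃, e₄, e₅, e₆, e₈, e₁₁, e₁₃} ∩ {e₀, e₁, e₂, e₅, e₇, e₈, e₁₀, e₁₁} = {e₀, e₁, e₂, e₅, e₈, e₁₁}
… ∩ ⟦rough⟧ = {e₀, e₁, e₂, e₅, e₈, e₁₁} ∩ {e₁, e₄, e₅, e₇, e₈, e₁₁} = {e₁, e₅, e₈, e₁₁}
So ⟦rough rope that held e₂ next to e₂⟧ = {e₁, e₅, e₈, e₁₁}.

{e₁, e₅, e₈, e₁₁}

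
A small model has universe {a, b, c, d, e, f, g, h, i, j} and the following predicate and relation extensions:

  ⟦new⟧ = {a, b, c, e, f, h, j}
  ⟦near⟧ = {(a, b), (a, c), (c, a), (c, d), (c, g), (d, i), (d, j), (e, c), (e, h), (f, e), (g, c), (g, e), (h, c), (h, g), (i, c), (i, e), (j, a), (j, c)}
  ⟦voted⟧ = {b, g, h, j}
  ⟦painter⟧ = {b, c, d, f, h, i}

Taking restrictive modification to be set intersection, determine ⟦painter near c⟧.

{h, i}

⟦near c⟧ = {x : ⟨x, c⟩ ∈ ⟦near⟧} = {a, e, g, h, i, j}
⟦painter⟧ = {b, c, d, f, h, i}
… ∩ ⟦near c⟧ = {b, c, d, f, h, i} ∩ {a, e, g, h, i, j} = {h, i}
So ⟦painter near c⟧ = {h, i}.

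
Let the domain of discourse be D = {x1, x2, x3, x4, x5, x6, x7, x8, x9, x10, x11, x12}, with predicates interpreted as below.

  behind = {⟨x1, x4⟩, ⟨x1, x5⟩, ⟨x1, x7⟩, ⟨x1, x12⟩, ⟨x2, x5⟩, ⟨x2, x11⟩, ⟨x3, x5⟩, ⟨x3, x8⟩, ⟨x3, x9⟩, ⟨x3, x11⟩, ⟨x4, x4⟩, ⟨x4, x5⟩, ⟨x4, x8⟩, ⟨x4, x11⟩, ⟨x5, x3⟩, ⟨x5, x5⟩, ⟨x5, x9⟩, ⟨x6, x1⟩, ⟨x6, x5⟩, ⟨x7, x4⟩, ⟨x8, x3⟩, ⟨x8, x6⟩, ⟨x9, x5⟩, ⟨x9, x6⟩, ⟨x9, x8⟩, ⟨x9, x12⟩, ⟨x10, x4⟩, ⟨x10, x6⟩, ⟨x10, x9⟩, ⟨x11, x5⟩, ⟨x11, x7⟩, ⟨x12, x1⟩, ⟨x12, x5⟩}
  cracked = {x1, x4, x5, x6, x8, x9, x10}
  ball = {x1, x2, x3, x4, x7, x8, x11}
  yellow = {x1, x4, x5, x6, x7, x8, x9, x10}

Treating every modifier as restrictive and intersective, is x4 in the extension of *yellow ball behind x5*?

yes

⟦behind x5⟧ = {x : ⟨x, x5⟩ ∈ ⟦behind⟧} = {x1, x2, x3, x4, x5, x6, x9, x11, x12}
⟦ball⟧ = {x1, x2, x3, x4, x7, x8, x11}
… ∩ ⟦behind x5⟧ = {x1, x2, x3, x4, x7, x8, x11} ∩ {x1, x2, x3, x4, x5, x6, x9, x11, x12} = {x1, x2, x3, x4, x11}
… ∩ ⟦yellow⟧ = {x1, x2, x3, x4, x11} ∩ {x1, x4, x5, x6, x7, x8, x9, x10} = {x1, x4}
⟦yellow ball behind x5⟧ = {x1, x4}; x4 ∈ this set.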